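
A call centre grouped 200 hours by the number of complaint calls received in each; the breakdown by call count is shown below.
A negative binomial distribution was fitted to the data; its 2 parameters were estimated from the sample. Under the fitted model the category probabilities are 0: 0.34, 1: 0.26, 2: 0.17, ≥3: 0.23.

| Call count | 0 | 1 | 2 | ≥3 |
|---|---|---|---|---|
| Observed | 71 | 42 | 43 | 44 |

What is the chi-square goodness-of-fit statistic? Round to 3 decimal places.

4.525

Expected counts E_i = n·p_i: 200×0.34 = 68, 200×0.26 = 52, 200×0.17 = 34, 200×0.23 = 46.
0: (71 − 68)²/68 = 9/68 = 0.1324
1: (42 − 52)²/52 = 100/52 = 1.9231
2: (43 − 34)²/34 = 81/34 = 2.3824
≥3: (44 − 46)²/46 = 4/46 = 0.0870
Sum = 4.525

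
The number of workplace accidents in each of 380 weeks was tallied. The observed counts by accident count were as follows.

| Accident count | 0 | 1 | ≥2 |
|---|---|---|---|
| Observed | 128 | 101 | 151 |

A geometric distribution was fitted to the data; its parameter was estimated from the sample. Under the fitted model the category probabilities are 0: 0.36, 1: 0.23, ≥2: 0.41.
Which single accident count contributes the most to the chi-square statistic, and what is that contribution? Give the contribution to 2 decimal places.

1, 2.12

Expected counts E_i = n·p_i: 380×0.36 = 136.8, 380×0.23 = 87.4, 380×0.41 = 155.8.
χ² = (128−136.8)²/136.8 + (101−87.4)²/87.4 + (151−155.8)²/155.8
   = 0.566 + 2.116 + 0.148
The largest term is for 1: 2.12.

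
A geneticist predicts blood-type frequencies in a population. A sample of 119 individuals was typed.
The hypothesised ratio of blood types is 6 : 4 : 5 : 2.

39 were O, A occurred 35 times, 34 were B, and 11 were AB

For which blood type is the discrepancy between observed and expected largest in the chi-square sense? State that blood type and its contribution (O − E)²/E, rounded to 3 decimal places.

A, 1.750

Ratio total = 17. Expected counts: 119×6/17 = 42, 119×4/17 = 28, 119×5/17 = 35, 119×2/17 = 14.
O: (39 − 42)²/42 = 9/42 = 0.2143
A: (35 − 28)²/28 = 49/28 = 1.7500
B: (34 − 35)²/35 = 1/35 = 0.0286
AB: (11 − 14)²/14 = 9/14 = 0.6429
The largest term is for A: 1.750.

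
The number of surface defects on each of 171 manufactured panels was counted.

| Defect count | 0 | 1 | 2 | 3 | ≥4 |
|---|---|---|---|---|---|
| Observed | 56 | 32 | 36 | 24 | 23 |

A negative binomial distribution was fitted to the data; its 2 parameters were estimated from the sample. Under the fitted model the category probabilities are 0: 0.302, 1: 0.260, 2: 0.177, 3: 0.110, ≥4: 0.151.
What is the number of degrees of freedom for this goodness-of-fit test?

There are k = 5 categories and 2 parameters estimated from the data, so df = 5 − 1 − 2 = 2.

2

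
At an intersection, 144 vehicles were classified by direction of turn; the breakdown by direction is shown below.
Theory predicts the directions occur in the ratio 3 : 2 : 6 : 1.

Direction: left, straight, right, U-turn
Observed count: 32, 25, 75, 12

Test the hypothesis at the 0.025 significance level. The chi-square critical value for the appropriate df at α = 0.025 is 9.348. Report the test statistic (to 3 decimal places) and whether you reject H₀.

Ratio total = 12. Expected counts: 144×3/12 = 36, 144×2/12 = 24, 144×6/12 = 72, 144×1/12 = 12.
left: (32 − 36)²/36 = 16/36 = 0.4444
straight: (25 − 24)²/24 = 1/24 = 0.0417
right: (75 − 72)²/72 = 9/72 = 0.1250
U-turn: (12 − 12)²/12 = 0/12 = 0.0000
Sum = 0.611
df = 3. Since 0.611 < 9.348, we do not reject H₀.

0.611; do not reject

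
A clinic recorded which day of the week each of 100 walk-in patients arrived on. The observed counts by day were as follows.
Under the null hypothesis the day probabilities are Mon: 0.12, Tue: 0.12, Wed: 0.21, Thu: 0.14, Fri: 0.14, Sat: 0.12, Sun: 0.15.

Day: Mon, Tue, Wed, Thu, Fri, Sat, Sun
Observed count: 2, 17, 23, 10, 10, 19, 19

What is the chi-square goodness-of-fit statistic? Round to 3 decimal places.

18.043

Expected counts E_i = n·p_i: 100×0.12 = 12, 100×0.12 = 12, 100×0.21 = 21, 100×0.14 = 14, 100×0.14 = 14, 100×0.12 = 12, 100×0.15 = 15.
Mon: (2 − 12)²/12 = 100/12 = 8.3333
Tue: (17 − 12)²/12 = 25/12 = 2.0833
Wed: (23 − 21)²/21 = 4/21 = 0.1905
Thu: (10 − 14)²/14 = 16/14 = 1.1429
Fri: (10 − 14)²/14 = 16/14 = 1.1429
Sat: (19 − 12)²/12 = 49/12 = 4.0833
Sun: (19 − 15)²/15 = 16/15 = 1.0667
Sum = 18.043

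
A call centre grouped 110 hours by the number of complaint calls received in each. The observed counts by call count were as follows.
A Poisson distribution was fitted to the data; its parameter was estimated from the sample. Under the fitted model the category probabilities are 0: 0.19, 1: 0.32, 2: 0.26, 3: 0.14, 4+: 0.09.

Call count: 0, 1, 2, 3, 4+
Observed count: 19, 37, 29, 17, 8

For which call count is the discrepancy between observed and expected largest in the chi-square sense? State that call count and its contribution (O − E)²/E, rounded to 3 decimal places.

4+, 0.365

Expected counts E_i = n·p_i: 110×0.19 = 20.9, 110×0.32 = 35.2, 110×0.26 = 28.6, 110×0.14 = 15.4, 110×0.09 = 9.9.
cat         O        E   (O−E)²/E
0          19     20.9     0.1727
1          37     35.2     0.0920
2          29     28.6     0.0056
3          17     15.4     0.1662
4+          8      9.9     0.3646
The largest term is for 4+: 0.365.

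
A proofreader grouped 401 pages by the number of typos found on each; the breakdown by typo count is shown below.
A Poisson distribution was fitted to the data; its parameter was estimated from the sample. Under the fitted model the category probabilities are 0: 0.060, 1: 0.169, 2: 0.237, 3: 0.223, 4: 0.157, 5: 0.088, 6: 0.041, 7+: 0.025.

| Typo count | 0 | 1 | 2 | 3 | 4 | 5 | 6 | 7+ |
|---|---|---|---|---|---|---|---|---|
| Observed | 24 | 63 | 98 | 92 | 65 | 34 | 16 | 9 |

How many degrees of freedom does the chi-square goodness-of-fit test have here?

6

There are k = 8 categories and 1 parameter estimated from the data, so df = 8 − 1 − 1 = 6.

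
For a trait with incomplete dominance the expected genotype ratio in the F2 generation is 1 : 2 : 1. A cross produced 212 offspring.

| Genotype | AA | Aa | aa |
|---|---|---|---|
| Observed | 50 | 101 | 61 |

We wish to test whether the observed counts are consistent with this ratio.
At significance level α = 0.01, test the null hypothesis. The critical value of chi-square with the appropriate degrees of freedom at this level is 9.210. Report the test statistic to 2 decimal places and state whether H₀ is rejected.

Ratio total = 4. Expected counts: 212×1/4 = 53, 212×2/4 = 106, 212×1/4 = 53.
χ² = (50−53)²/53 + (101−106)²/106 + (61−53)²/53
   = 0.170 + 0.236 + 1.208
Sum = 1.61
df = 2. Since 1.61 < 9.210, we do not reject H₀.

1.61; do not reject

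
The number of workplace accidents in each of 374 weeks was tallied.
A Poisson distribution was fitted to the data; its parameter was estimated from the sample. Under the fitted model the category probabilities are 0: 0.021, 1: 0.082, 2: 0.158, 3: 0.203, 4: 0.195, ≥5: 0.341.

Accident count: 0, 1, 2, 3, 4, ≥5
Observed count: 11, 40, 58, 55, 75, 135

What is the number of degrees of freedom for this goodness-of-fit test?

4

There are k = 6 categories and 1 parameter estimated from the data, so df = 6 − 1 − 1 = 4.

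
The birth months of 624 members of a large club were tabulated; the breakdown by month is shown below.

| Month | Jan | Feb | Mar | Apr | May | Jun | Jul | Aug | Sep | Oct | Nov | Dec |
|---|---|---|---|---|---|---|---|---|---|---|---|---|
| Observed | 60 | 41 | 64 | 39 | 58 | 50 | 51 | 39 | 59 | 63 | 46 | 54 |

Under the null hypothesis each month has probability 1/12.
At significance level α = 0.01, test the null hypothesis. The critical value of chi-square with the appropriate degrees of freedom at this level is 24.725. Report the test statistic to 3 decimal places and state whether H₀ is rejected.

Expected count for each of the 12 categories: 624/12 = 52.
χ² = (60−52)²/52 + (41−52)²/52 + (64−52)²/52 + (39−52)²/52 + (58−52)²/52 + (50−52)²/52 + (51−52)²/52 + (39−52)²/52 + (59−52)²/52 + (63−52)²/52 + (46−52)²/52 + (54−52)²/52
   = 1.2308 + 2.3269 + 2.7692 + 3.2500 + 0.6923 + 0.0769 + 0.0192 + 3.2500 + 0.9423 + 2.3269 + 0.6923 + 0.0769
Sum = 17.654
df = 11. Since 17.654 < 24.725, we do not reject H₀.

17.654; do not reject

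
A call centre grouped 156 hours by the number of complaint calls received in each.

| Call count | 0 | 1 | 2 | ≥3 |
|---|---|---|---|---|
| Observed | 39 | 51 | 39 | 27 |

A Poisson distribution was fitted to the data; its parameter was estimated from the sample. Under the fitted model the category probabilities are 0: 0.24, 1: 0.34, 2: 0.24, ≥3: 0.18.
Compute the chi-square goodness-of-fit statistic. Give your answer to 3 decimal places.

Expected counts E_i = n·p_i: 156×0.24 = 37.44, 156×0.34 = 53.04, 156×0.24 = 37.44, 156×0.18 = 28.08.
cat         O        E   (O−E)²/E
0          39    37.44     0.0650
1          51    53.04     0.0785
2          39    37.44     0.0650
≥3         27    28.08     0.0415
Sum = 0.250

0.250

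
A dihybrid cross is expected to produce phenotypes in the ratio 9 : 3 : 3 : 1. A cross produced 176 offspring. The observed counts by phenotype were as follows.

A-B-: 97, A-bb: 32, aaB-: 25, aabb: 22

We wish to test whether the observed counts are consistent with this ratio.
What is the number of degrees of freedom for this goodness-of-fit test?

3

There are k = 4 categories and no parameters were estimated from the data, so df = 4 − 1 = 3.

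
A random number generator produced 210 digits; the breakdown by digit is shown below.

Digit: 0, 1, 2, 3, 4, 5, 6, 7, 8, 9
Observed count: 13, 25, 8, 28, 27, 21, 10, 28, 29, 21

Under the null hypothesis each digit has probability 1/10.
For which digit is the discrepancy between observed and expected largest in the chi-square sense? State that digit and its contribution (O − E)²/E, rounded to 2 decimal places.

Expected count for each of the 10 categories: 210/10 = 21.
cat         O        E   (O−E)²/E
0          13       21      3.048
1          25       21      0.762
2           8       21      8.048
3          28       21      2.333
4          27       21      1.714
5          21       21      0.000
6          10       21      5.762
7          28       21      2.333
8          29       21      3.048
9          21       21      0.000
The largest term is for 2: 8.05.

2, 8.05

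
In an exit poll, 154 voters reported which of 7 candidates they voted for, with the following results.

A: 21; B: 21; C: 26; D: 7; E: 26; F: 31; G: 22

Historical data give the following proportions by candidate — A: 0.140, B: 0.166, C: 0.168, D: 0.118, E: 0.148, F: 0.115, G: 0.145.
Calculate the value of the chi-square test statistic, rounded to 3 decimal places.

18.128

Expected counts E_i = n·p_i: 154×0.140 = 21.56, 154×0.166 = 25.564, 154×0.168 = 25.872, 154×0.118 = 18.172, 154×0.148 = 22.792, 154×0.115 = 17.71, 154×0.145 = 22.33.
A: (21 − 21.56)²/21.56 = 0.3136/21.56 = 0.0145
B: (21 − 25.564)²/25.564 = 20.830096/25.564 = 0.8148
C: (26 − 25.872)²/25.872 = 0.016384/25.872 = 0.0006
D: (7 − 18.172)²/18.172 = 124.813584/18.172 = 6.8685
E: (26 − 22.792)²/22.792 = 10.291264/22.792 = 0.4515
F: (31 − 17.71)²/17.71 = 176.6241/17.71 = 9.9731
G: (22 − 22.33)²/22.33 = 0.1089/22.33 = 0.0049
Sum = 18.128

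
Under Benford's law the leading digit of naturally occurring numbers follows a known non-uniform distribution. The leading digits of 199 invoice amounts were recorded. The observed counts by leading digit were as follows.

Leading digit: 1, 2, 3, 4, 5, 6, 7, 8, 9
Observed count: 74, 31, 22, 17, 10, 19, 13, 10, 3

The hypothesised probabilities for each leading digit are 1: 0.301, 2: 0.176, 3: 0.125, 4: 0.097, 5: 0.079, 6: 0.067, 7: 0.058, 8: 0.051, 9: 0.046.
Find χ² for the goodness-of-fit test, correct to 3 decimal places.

13.203

Expected counts E_i = n·p_i: 199×0.301 = 59.899, 199×0.176 = 35.024, 199×0.125 = 24.875, 199×0.097 = 19.303, 199×0.079 = 15.721, 199×0.067 = 13.333, 199×0.058 = 11.542, 199×0.051 = 10.149, 199×0.046 = 9.154.
cat         O        E   (O−E)²/E
1          74   59.899     3.3196
2          31   35.024     0.4623
3          22   24.875     0.3323
4          17   19.303     0.2748
5          10   15.721     2.0819
6          19   13.333     2.4087
7          13   11.542     0.1842
8          10   10.149     0.0022
9           3    9.154     4.1372
Sum = 13.203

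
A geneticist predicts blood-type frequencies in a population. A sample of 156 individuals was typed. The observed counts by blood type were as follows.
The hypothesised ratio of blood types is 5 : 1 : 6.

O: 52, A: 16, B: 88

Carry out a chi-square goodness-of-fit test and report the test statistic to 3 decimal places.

4.574

Ratio total = 12. Expected counts: 156×5/12 = 65, 156×1/12 = 13, 156×6/12 = 78.
O: (52 − 65)²/65 = 169/65 = 2.6000
A: (16 − 13)²/13 = 9/13 = 0.6923
B: (88 − 78)²/78 = 100/78 = 1.2821
Sum = 4.574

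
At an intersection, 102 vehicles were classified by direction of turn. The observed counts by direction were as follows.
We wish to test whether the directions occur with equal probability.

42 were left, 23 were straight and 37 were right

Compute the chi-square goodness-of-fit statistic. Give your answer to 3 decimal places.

5.706

Under H₀ each category has probability 1/3, so each expected count is 102/3 = 34.
left: (42 − 34)²/34 = 64/34 = 1.8824
straight: (23 − 34)²/34 = 121/34 = 3.5588
right: (37 − 34)²/34 = 9/34 = 0.2647
Sum = 5.706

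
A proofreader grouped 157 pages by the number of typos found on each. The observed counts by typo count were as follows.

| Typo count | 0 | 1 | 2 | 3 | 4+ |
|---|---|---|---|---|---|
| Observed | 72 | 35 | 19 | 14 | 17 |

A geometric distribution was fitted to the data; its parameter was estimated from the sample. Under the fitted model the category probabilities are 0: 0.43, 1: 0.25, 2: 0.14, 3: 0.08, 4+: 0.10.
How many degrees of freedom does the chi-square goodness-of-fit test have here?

3

There are k = 5 categories and 1 parameter estimated from the data, so df = 5 − 1 − 1 = 3.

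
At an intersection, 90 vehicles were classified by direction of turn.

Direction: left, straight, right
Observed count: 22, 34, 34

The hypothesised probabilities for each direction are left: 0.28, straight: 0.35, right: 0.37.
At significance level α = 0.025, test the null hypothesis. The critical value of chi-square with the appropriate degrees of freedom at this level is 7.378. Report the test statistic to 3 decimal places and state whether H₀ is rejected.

0.619; do not reject

Expected counts E_i = n·p_i: 90×0.28 = 25.2, 90×0.35 = 31.5, 90×0.37 = 33.3.
χ² = (22−25.2)²/25.2 + (34−31.5)²/31.5 + (34−33.3)²/33.3
   = 0.4063 + 0.1984 + 0.0147
Sum = 0.619
df = 2. Since 0.619 < 7.378, we do not reject H₀.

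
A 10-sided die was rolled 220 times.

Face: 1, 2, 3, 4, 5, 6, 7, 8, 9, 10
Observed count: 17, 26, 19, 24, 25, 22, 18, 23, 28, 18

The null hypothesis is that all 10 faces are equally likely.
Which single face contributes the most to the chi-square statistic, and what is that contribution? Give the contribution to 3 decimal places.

Under H₀ each category has probability 1/10, so each expected count is 220/10 = 22.
χ² = (17−22)²/22 + (26−22)²/22 + (19−22)²/22 + (24−22)²/22 + (25−22)²/22 + (22−22)²/22 + (18−22)²/22 + (23−22)²/22 + (28−22)²/22 + (18−22)²/22
   = 1.1364 + 0.7273 + 0.4091 + 0.1818 + 0.4091 + 0.0000 + 0.7273 + 0.0455 + 1.6364 + 0.7273
The largest term is for 9: 1.636.

9, 1.636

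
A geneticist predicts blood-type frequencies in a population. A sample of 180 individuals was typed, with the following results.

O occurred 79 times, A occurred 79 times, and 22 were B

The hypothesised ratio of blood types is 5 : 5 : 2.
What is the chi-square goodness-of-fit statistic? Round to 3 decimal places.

Ratio total = 12. Expected counts: 180×5/12 = 75, 180×5/12 = 75, 180×2/12 = 30.
χ² = (79−75)²/75 + (79−75)²/75 + (22−30)²/30
   = 0.2133 + 0.2133 + 2.1333
Sum = 2.560

2.560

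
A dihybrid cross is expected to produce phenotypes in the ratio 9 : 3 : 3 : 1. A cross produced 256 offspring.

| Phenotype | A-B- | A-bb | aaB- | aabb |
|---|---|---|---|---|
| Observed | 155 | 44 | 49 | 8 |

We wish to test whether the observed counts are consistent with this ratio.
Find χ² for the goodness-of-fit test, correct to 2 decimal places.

Ratio total = 16. Expected counts: 256×9/16 = 144, 256×3/16 = 48, 256×3/16 = 48, 256×1/16 = 16.
cat         O        E   (O−E)²/E
A-B-      155      144      0.840
A-bb       44       48      0.333
aaB-       49       48      0.021
aabb        8       16      4.000
Sum = 5.19

5.19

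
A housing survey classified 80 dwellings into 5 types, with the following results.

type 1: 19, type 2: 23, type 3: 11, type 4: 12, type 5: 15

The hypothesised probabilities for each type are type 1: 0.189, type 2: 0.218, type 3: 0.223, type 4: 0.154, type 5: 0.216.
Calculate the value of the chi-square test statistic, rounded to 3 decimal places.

5.700

Expected counts E_i = n·p_i: 80×0.189 = 15.12, 80×0.218 = 17.44, 80×0.223 = 17.84, 80×0.154 = 12.32, 80×0.216 = 17.28.
cat         O        E   (O−E)²/E
type 1     19    15.12     0.9957
type 2     23    17.44     1.7726
type 3     11    17.84     2.6225
type 4     12    12.32     0.0083
type 5     15    17.28     0.3008
Sum = 5.700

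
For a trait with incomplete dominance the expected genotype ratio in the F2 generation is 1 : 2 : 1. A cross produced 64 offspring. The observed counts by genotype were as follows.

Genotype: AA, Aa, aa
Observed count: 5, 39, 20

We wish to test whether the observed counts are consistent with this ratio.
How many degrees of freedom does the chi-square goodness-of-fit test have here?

2

There are k = 3 categories and no parameters were estimated from the data, so df = 3 − 1 = 2.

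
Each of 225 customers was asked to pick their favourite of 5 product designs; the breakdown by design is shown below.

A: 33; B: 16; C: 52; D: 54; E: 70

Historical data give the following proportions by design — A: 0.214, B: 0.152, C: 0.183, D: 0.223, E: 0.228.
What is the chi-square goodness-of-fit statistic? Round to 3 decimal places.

24.406

Expected counts E_i = n·p_i: 225×0.214 = 48.15, 225×0.152 = 34.2, 225×0.183 = 41.175, 225×0.223 = 50.175, 225×0.228 = 51.3.
A: (33 − 48.15)²/48.15 = 229.5225/48.15 = 4.7668
B: (16 − 34.2)²/34.2 = 331.24/34.2 = 9.6854
C: (52 − 41.175)²/41.175 = 117.180625/41.175 = 2.8459
D: (54 − 50.175)²/50.175 = 14.630625/50.175 = 0.2916
E: (70 − 51.3)²/51.3 = 349.69/51.3 = 6.8166
Sum = 24.406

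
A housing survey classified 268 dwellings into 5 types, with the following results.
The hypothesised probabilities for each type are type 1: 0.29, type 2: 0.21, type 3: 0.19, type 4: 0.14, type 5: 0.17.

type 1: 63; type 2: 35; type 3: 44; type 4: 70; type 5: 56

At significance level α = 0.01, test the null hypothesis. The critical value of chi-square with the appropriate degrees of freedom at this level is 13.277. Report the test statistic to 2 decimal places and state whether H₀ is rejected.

Expected counts E_i = n·p_i: 268×0.29 = 77.72, 268×0.21 = 56.28, 268×0.19 = 50.92, 268×0.14 = 37.52, 268×0.17 = 45.56.
type 1: (63 − 77.72)²/77.72 = 216.6784/77.72 = 2.788
type 2: (35 − 56.28)²/56.28 = 452.8384/56.28 = 8.046
type 3: (44 − 50.92)²/50.92 = 47.8864/50.92 = 0.940
type 4: (70 − 37.52)²/37.52 = 1054.9504/37.52 = 28.117
type 5: (56 − 45.56)²/45.56 = 108.9936/45.56 = 2.392
Sum = 42.28
df = 4. Since 42.28 > 13.277, we reject H₀.

42.28; reject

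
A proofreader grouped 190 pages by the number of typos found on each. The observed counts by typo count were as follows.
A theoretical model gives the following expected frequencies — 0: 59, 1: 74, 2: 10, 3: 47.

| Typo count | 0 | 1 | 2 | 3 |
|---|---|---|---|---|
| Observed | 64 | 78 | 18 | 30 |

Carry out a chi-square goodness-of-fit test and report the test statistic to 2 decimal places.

0: (64 − 59)²/59 = 25/59 = 0.424
1: (78 − 74)²/74 = 16/74 = 0.216
2: (18 − 10)²/10 = 64/10 = 6.400
3: (30 − 47)²/47 = 289/47 = 6.149
Sum = 13.19

13.19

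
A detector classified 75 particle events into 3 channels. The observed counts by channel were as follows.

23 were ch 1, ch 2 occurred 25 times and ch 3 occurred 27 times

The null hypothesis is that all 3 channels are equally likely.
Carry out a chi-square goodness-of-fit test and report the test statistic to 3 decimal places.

Expected count for each of the 3 categories: 75/3 = 25.
ch 1: (23 − 25)²/25 = 4/25 = 0.1600
ch 2: (25 − 25)²/25 = 0/25 = 0.0000
ch 3: (27 − 25)²/25 = 4/25 = 0.1600
Sum = 0.320

0.320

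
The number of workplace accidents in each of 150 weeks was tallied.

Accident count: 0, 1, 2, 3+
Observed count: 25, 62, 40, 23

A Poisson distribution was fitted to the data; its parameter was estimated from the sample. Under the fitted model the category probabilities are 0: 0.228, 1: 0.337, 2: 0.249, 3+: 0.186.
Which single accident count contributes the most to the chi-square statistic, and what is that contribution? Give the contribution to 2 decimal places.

Expected counts E_i = n·p_i: 150×0.228 = 34.2, 150×0.337 = 50.55, 150×0.249 = 37.35, 150×0.186 = 27.9.
0: (25 − 34.2)²/34.2 = 84.64/34.2 = 2.475
1: (62 − 50.55)²/50.55 = 131.1025/50.55 = 2.594
2: (40 − 37.35)²/37.35 = 7.0225/37.35 = 0.188
3+: (23 − 27.9)²/27.9 = 24.01/27.9 = 0.861
The largest term is for 1: 2.59.

1, 2.59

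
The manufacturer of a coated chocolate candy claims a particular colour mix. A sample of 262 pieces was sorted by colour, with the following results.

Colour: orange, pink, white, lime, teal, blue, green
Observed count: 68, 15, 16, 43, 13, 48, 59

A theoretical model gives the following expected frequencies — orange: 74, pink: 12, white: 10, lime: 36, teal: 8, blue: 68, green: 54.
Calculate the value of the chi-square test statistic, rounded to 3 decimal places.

orange: (68 − 74)²/74 = 36/74 = 0.4865
pink: (15 − 12)²/12 = 9/12 = 0.7500
white: (16 − 10)²/10 = 36/10 = 3.6000
lime: (43 − 36)²/36 = 49/36 = 1.3611
teal: (13 − 8)²/8 = 25/8 = 3.1250
blue: (48 − 68)²/68 = 400/68 = 5.8824
green: (59 − 54)²/54 = 25/54 = 0.4630
Sum = 15.668

15.668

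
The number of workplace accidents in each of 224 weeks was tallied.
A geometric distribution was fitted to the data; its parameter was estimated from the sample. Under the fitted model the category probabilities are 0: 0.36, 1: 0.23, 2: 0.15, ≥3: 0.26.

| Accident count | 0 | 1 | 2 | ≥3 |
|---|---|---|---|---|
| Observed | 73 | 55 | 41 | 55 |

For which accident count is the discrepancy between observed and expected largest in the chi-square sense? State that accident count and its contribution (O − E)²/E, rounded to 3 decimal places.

Expected counts E_i = n·p_i: 224×0.36 = 80.64, 224×0.23 = 51.52, 224×0.15 = 33.6, 224×0.26 = 58.24.
0: (73 − 80.64)²/80.64 = 58.3696/80.64 = 0.7238
1: (55 − 51.52)²/51.52 = 12.1104/51.52 = 0.2351
2: (41 − 33.6)²/33.6 = 54.76/33.6 = 1.6298
≥3: (55 − 58.24)²/58.24 = 10.4976/58.24 = 0.1802
The largest term is for 2: 1.630.

2, 1.630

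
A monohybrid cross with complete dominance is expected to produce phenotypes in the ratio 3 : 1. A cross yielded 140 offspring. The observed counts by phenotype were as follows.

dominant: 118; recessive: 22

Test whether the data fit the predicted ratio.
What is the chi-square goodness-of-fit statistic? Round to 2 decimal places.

Ratio total = 4. Expected counts: 140×3/4 = 105, 140×1/4 = 35.
cat            O        E   (O−E)²/E
dominant     118      105      1.610
recessive     22       35      4.829
Sum = 6.44

6.44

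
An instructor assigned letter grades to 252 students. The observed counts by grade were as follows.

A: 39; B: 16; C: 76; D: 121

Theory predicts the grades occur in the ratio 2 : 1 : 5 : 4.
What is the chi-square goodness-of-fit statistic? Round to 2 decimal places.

Ratio total = 12. Expected counts: 252×2/12 = 42, 252×1/12 = 21, 252×5/12 = 105, 252×4/12 = 84.
A: (39 − 42)²/42 = 9/42 = 0.214
B: (16 − 21)²/21 = 25/21 = 1.190
C: (76 − 105)²/105 = 841/105 = 8.010
D: (121 − 84)²/84 = 1369/84 = 16.298
Sum = 25.71

25.71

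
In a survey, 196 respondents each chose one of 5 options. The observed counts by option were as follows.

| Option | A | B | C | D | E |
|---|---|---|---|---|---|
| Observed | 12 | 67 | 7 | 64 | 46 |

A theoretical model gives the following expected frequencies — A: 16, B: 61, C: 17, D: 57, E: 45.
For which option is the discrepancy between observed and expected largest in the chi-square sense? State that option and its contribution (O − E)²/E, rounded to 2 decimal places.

cat         O        E   (O−E)²/E
A          12       16      1.000
B          67       61      0.590
C           7       17      5.882
D          64       57      0.860
E          46       45      0.022
The largest term is for C: 5.88.

C, 5.88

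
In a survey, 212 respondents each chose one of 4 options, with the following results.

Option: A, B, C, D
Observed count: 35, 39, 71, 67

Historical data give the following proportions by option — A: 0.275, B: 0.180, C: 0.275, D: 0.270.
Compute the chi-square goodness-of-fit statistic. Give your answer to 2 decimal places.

13.76

Expected counts E_i = n·p_i: 212×0.275 = 58.3, 212×0.180 = 38.16, 212×0.275 = 58.3, 212×0.270 = 57.24.
A: (35 − 58.3)²/58.3 = 542.89/58.3 = 9.312
B: (39 − 38.16)²/38.16 = 0.7056/38.16 = 0.018
C: (71 − 58.3)²/58.3 = 161.29/58.3 = 2.767
D: (67 − 57.24)²/57.24 = 95.2576/57.24 = 1.664
Sum = 13.76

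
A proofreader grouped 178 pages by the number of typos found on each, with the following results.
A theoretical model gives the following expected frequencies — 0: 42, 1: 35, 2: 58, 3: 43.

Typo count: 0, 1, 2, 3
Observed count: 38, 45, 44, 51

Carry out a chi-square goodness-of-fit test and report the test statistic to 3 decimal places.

8.106

cat         O        E   (O−E)²/E
0          38       42     0.3810
1          45       35     2.8571
2          44       58     3.3793
3          51       43     1.4884
Sum = 8.106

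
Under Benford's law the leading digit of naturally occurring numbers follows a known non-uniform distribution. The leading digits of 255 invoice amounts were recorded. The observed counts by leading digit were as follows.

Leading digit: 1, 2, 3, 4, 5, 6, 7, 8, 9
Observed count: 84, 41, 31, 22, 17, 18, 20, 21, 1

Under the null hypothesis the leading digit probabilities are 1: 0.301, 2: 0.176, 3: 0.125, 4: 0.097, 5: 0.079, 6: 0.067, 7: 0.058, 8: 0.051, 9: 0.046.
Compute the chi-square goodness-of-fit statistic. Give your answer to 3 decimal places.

Expected counts E_i = n·p_i: 255×0.301 = 76.755, 255×0.176 = 44.88, 255×0.125 = 31.875, 255×0.097 = 24.735, 255×0.079 = 20.145, 255×0.067 = 17.085, 255×0.058 = 14.79, 255×0.051 = 13.005, 255×0.046 = 11.73.
1: (84 − 76.755)²/76.755 = 52.490025/76.755 = 0.6839
2: (41 − 44.88)²/44.88 = 15.0544/44.88 = 0.3354
3: (31 − 31.875)²/31.875 = 0.765625/31.875 = 0.0240
4: (22 − 24.735)²/24.735 = 7.480225/24.735 = 0.3024
5: (17 − 20.145)²/20.145 = 9.891025/20.145 = 0.4910
6: (18 − 17.085)²/17.085 = 0.837225/17.085 = 0.0490
7: (20 − 14.79)²/14.79 = 27.1441/14.79 = 1.8353
8: (21 − 13.005)²/13.005 = 63.920025/13.005 = 4.9150
9: (1 − 11.73)²/11.73 = 115.1329/11.73 = 9.8153
Sum = 18.451

18.451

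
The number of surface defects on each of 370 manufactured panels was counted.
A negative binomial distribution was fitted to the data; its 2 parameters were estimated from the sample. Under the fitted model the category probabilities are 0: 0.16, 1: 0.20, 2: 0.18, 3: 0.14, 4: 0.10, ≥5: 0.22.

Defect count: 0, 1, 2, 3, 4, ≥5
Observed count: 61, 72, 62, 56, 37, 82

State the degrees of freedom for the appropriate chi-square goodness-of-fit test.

3

There are k = 6 categories and 2 parameters estimated from the data, so df = 6 − 1 − 2 = 3.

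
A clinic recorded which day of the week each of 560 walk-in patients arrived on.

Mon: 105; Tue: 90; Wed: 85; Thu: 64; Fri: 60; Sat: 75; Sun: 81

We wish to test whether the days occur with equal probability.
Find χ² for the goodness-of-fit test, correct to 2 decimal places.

Expected count for each of the 7 categories: 560/7 = 80.
cat         O        E   (O−E)²/E
Mon       105       80      7.813
Tue        90       80      1.250
Wed        85       80      0.313
Thu        64       80      3.200
Fri        60       80      5.000
Sat        75       80      0.313
Sun        81       80      0.013
Sum = 17.90

17.90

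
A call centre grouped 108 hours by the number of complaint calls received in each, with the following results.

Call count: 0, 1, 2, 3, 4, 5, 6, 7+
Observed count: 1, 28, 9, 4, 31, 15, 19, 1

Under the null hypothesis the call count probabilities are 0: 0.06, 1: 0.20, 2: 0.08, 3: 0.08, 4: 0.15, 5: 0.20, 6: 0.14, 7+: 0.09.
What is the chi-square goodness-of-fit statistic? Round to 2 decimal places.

33.39

Expected counts E_i = n·p_i: 108×0.06 = 6.48, 108×0.20 = 21.6, 108×0.08 = 8.64, 108×0.08 = 8.64, 108×0.15 = 16.2, 108×0.20 = 21.6, 108×0.14 = 15.12, 108×0.09 = 9.72.
0: (1 − 6.48)²/6.48 = 30.0304/6.48 = 4.634
1: (28 − 21.6)²/21.6 = 40.96/21.6 = 1.896
2: (9 − 8.64)²/8.64 = 0.1296/8.64 = 0.015
3: (4 − 8.64)²/8.64 = 21.5296/8.64 = 2.492
4: (31 − 16.2)²/16.2 = 219.04/16.2 = 13.521
5: (15 − 21.6)²/21.6 = 43.56/21.6 = 2.017
6: (19 − 15.12)²/15.12 = 15.0544/15.12 = 0.996
7+: (1 − 9.72)²/9.72 = 76.0384/9.72 = 7.823
Sum = 33.39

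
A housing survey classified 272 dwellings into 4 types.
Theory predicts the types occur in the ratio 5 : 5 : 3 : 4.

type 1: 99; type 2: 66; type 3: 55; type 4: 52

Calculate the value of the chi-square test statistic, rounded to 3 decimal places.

10.233

Ratio total = 17. Expected counts: 272×5/17 = 80, 272×5/17 = 80, 272×3/17 = 48, 272×4/17 = 64.
χ² = (99−80)²/80 + (66−80)²/80 + (55−48)²/48 + (52−64)²/64
   = 4.5125 + 2.4500 + 1.0208 + 2.2500
Sum = 10.233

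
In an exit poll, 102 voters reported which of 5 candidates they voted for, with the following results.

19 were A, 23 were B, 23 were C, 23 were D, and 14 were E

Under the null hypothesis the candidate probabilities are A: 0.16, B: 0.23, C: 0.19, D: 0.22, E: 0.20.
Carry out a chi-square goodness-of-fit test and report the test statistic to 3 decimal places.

3.147

Expected counts E_i = n·p_i: 102×0.16 = 16.32, 102×0.23 = 23.46, 102×0.19 = 19.38, 102×0.22 = 22.44, 102×0.20 = 20.4.
cat         O        E   (O−E)²/E
A          19    16.32     0.4401
B          23    23.46     0.0090
C          23    19.38     0.6762
D          23    22.44     0.0140
E          14     20.4     2.0078
Sum = 3.147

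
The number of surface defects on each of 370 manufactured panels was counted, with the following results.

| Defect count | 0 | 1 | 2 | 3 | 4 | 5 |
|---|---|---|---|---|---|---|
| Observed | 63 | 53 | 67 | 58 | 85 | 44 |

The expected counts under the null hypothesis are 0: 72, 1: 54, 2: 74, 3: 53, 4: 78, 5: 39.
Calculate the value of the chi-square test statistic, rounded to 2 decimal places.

χ² = (63−72)²/72 + (53−54)²/54 + (67−74)²/74 + (58−53)²/53 + (85−78)²/78 + (44−39)²/39
   = 1.125 + 0.019 + 0.662 + 0.472 + 0.628 + 0.641
Sum = 3.55

3.55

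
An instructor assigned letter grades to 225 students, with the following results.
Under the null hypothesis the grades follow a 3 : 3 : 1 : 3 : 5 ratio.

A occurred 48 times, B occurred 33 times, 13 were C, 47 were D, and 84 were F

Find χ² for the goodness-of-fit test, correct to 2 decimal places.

4.84

Ratio total = 15. Expected counts: 225×3/15 = 45, 225×3/15 = 45, 225×1/15 = 15, 225×3/15 = 45, 225×5/15 = 75.
A: (48 − 45)²/45 = 9/45 = 0.200
B: (33 − 45)²/45 = 144/45 = 3.200
C: (13 − 15)²/15 = 4/15 = 0.267
D: (47 − 45)²/45 = 4/45 = 0.089
F: (84 − 75)²/75 = 81/75 = 1.080
Sum = 4.84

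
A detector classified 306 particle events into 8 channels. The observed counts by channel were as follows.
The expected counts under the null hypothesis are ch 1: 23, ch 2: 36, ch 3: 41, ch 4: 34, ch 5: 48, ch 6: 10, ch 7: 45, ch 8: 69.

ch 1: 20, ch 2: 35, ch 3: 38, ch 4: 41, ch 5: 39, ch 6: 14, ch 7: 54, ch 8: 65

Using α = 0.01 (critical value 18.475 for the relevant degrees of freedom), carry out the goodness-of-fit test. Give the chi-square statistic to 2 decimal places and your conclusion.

χ² = (20−23)²/23 + (35−36)²/36 + (38−41)²/41 + (41−34)²/34 + (39−48)²/48 + (14−10)²/10 + (54−45)²/45 + (65−69)²/69
   = 0.391 + 0.028 + 0.220 + 1.441 + 1.688 + 1.600 + 1.800 + 0.232
Sum = 7.40
df = 7. Since 7.40 < 18.475, we do not reject H₀.

7.40; do not reject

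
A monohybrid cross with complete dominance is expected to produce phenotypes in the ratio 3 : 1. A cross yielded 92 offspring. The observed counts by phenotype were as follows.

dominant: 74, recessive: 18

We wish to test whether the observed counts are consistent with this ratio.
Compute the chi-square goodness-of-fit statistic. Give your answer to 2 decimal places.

1.45

Ratio total = 4. Expected counts: 92×3/4 = 69, 92×1/4 = 23.
cat            O        E   (O−E)²/E
dominant      74       69      0.362
recessive     18       23      1.087
Sum = 1.45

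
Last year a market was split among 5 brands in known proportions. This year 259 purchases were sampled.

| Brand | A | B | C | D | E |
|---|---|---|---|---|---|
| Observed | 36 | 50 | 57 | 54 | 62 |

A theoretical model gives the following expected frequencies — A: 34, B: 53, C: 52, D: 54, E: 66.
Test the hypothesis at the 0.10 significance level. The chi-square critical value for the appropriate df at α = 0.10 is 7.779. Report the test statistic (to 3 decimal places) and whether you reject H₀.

χ² = (36−34)²/34 + (50−53)²/53 + (57−52)²/52 + (54−54)²/54 + (62−66)²/66
   = 0.1176 + 0.1698 + 0.4808 + 0.0000 + 0.2424
Sum = 1.011
df = 4. Since 1.011 < 7.779, we do not reject H₀.

1.011; do not reject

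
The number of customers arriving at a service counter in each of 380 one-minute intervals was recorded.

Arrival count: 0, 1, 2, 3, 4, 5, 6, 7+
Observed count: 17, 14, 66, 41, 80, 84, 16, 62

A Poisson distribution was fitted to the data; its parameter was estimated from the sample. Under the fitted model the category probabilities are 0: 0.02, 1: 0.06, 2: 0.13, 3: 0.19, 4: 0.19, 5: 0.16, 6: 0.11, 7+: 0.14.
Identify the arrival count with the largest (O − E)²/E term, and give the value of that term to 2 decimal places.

Expected counts E_i = n·p_i: 380×0.02 = 7.6, 380×0.06 = 22.8, 380×0.13 = 49.4, 380×0.19 = 72.2, 380×0.19 = 72.2, 380×0.16 = 60.8, 380×0.11 = 41.8, 380×0.14 = 53.2.
χ² = (17−7.6)²/7.6 + (14−22.8)²/22.8 + (66−49.4)²/49.4 + (41−72.2)²/72.2 + (80−72.2)²/72.2 + (84−60.8)²/60.8 + (16−41.8)²/41.8 + (62−53.2)²/53.2
   = 11.626 + 3.396 + 5.578 + 13.483 + 0.843 + 8.853 + 15.924 + 1.456
The largest term is for 6: 15.92.

6, 15.92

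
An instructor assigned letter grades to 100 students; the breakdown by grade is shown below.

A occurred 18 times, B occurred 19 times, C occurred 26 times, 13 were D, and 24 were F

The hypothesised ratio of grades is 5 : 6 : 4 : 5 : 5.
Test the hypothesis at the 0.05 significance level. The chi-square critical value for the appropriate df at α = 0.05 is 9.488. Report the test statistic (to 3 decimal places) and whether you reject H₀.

10.742; reject

Ratio total = 25. Expected counts: 100×5/25 = 20, 100×6/25 = 24, 100×4/25 = 16, 100×5/25 = 20, 100×5/25 = 20.
cat         O        E   (O−E)²/E
A          18       20     0.2000
B          19       24     1.0417
C          26       16     6.2500
D          13       20     2.4500
F          24       20     0.8000
Sum = 10.742
df = 4. Since 10.742 > 9.488, we reject H₀.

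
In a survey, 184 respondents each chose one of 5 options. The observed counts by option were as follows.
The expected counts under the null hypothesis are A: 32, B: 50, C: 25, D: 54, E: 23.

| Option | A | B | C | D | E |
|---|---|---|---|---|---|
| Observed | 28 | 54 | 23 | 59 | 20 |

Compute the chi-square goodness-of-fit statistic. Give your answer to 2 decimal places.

1.83

A: (28 − 32)²/32 = 16/32 = 0.500
B: (54 − 50)²/50 = 16/50 = 0.320
C: (23 − 25)²/25 = 4/25 = 0.160
D: (59 − 54)²/54 = 25/54 = 0.463
E: (20 − 23)²/23 = 9/23 = 0.391
Sum = 1.83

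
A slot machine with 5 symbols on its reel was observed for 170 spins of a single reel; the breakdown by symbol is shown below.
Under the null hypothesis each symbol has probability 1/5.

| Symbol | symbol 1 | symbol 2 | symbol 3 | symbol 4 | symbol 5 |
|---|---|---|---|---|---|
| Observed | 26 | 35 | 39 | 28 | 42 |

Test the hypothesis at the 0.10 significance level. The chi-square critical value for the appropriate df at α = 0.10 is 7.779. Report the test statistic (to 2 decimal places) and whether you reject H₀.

5.59; do not reject

Under H₀ each category has probability 1/5, so each expected count is 170/5 = 34.
χ² = (26−34)²/34 + (35−34)²/34 + (39−34)²/34 + (28−34)²/34 + (42−34)²/34
   = 1.882 + 0.029 + 0.735 + 1.059 + 1.882
Sum = 5.59
df = 4. Since 5.59 < 7.779, we do not reject H₀.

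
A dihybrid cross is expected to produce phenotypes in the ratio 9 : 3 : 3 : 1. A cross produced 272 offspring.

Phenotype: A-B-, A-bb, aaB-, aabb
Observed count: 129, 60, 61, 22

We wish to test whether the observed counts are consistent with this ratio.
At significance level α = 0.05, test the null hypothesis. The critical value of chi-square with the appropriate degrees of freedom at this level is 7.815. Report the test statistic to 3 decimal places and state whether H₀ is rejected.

8.784; reject

Ratio total = 16. Expected counts: 272×9/16 = 153, 272×3/16 = 51, 272×3/16 = 51, 272×1/16 = 17.
cat         O        E   (O−E)²/E
A-B-      129      153     3.7647
A-bb       60       51     1.5882
aaB-       61       51     1.9608
aabb       22       17     1.4706
Sum = 8.784
df = 3. Since 8.784 > 7.815, we reject H₀.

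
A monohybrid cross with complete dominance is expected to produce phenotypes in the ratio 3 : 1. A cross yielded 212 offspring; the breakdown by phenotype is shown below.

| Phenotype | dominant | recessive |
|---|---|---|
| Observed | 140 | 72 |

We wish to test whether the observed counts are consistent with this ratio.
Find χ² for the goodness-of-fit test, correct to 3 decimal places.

9.082

Ratio total = 4. Expected counts: 212×3/4 = 159, 212×1/4 = 53.
dominant: (140 − 159)²/159 = 361/159 = 2.2704
recessive: (72 − 53)²/53 = 361/53 = 6.8113
Sum = 9.082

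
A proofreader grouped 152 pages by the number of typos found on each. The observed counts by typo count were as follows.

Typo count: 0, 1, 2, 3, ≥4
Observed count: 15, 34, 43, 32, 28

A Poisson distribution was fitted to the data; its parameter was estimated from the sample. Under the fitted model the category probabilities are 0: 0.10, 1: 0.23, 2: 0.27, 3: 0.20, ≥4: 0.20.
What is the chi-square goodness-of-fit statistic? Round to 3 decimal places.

0.396

Expected counts E_i = n·p_i: 152×0.10 = 15.2, 152×0.23 = 34.96, 152×0.27 = 41.04, 152×0.20 = 30.4, 152×0.20 = 30.4.
cat         O        E   (O−E)²/E
0          15     15.2     0.0026
1          34    34.96     0.0264
2          43    41.04     0.0936
3          32     30.4     0.0842
≥4         28     30.4     0.1895
Sum = 0.396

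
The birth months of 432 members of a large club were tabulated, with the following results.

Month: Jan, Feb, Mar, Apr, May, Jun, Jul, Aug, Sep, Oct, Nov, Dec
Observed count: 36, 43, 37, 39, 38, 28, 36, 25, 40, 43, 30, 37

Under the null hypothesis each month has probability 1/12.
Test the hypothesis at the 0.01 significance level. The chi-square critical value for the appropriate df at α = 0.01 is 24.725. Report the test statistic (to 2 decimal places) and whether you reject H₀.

Expected count for each of the 12 categories: 432/12 = 36.
cat         O        E   (O−E)²/E
Jan        36       36      0.000
Feb        43       36      1.361
Mar        37       36      0.028
Apr        39       36      0.250
May        38       36      0.111
Jun        28       36      1.778
Jul        36       36      0.000
Aug        25       36      3.361
Sep        40       36      0.444
Oct        43       36      1.361
Nov        30       36      1.000
Dec        37       36      0.028
Sum = 9.72
df = 11. Since 9.72 < 24.725, we do not reject H₀.

9.72; do not reject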